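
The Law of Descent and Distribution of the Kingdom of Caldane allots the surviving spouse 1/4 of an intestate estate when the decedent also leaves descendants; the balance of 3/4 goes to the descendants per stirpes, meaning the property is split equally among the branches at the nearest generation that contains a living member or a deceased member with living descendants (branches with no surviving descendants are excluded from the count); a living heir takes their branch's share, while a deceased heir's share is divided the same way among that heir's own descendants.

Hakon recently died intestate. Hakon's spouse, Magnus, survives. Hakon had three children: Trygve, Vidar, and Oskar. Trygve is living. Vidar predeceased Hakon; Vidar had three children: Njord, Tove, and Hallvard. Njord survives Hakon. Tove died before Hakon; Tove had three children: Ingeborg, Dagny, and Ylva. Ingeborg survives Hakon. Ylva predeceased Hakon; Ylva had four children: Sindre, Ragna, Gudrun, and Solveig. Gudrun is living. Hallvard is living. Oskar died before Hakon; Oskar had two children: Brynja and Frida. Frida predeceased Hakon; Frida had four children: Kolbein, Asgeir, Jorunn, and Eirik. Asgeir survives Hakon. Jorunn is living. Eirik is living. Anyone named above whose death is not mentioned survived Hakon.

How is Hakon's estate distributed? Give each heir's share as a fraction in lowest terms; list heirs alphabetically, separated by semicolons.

Magnus, as surviving spouse, takes 1/4.
The remaining 3/4 passes to Hakon's descendants per stirpes.
The 3/4 is divided into 3 equal shares of 1/4 among Trygve, Vidar, Oskar.
Trygve is living and takes 1/4.
Vidar predeceased; the 1/4 allotted to Vidar's branch passes to Vidar's issue by representation.
The 1/4 is divided into 3 equal shares of 1/12 among Njord, Tove, Hallvard.
Njord is living and takes 1/12.
Tove predeceased; the 1/12 allotted to Tove's branch passes to Tove's issue by representation.
The 1/12 is divided into 3 equal shares of 1/36 among Ingeborg, Dagny, Ylva.
Ingeborg is living and takes 1/36.
Dagny is living and takes 1/36.
Ylva predeceased; the 1/36 allotted to Ylva's branch passes to Ylva's issue by representation.
The 1/36 is divided into 4 equal shares of 1/144 among Sindre, Ragna, Gudrun, Solveig.
Sindre is living and takes 1/144.
Ragna is living and takes 1/144.
Gudrun is living and takes 1/144.
Solveig is living and takes 1/144.
Hallvard is living and takes 1/12.
Oskar predeceased; the 1/4 allotted to Oskar's branch passes to Oskar's issue by representation.
The 1/4 is divided into 2 equal shares of 1/8 among Brynja, Frida.
Brynja is living and takes 1/8.
Frida predeceased; the 1/8 allotted to Frida's branch passes to Frida's issue by representation.
The 1/8 is divided into 4 equal shares of 1/32 among Kolbein, Asgeir, Jorunn, Eirik.
Kolbein is living and takes 1/32.
Asgeir is living and takes 1/32.
Jorunn is living and takes 1/32.
Eirik is living and takes 1/32.

Asgeir 1/32; Brynja 1/8; Dagny 1/36; Eirik 1/32; Gudrun 1/144; Hallvard 1/12; Ingeborg 1/36; Jorunn 1/32; Kolbein 1/32; Magnus 1/4; Njord 1/12; Ragna 1/144; Sindre 1/144; Solveig 1/144; Trygve 1/4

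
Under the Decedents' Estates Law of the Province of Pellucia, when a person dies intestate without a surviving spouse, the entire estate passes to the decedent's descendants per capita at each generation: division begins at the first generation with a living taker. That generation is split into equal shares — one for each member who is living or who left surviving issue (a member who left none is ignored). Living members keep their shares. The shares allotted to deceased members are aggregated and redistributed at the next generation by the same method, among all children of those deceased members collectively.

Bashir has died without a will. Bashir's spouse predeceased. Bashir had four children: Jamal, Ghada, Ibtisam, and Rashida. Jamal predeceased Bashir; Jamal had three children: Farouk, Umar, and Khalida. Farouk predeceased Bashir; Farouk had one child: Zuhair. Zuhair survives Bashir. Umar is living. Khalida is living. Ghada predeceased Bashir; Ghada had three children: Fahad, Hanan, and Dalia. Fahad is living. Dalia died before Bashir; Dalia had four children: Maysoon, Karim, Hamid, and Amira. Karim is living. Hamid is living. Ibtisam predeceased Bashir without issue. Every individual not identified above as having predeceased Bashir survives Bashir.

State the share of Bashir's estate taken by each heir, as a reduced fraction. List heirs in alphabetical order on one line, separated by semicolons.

There is no surviving spouse, so the entire estate passes to Bashir's descendants per capita at each generation.
At generation 1 (Jamal, Ghada, Rashida) there are 3 shares of (1)/3 = 1/3 each.
Living: Rashida — each takes 1/3.
Deceased: Jamal and Ghada. Their combined 2/3 is pooled and carried to generation 2.
At generation 2 (Farouk, Umar, Khalida, Fahad, Hanan, Dalia) there are 6 shares of (2/3)/6 = 1/9 each.
Living: Umar, Khalida, Fahad, and Hanan — each takes 1/9.
Deceased: Farouk and Dalia. Their combined 2/9 is pooled and carried to generation 3.
At generation 3 (Zuhair, Maysoon, Karim, Hamid, Amira) there are 5 shares of (2/9)/5 = 2/45 each.
Living: Zuhair, Maysoon, Karim, Hamid, and Amira — each takes 2/45.

Amira 2/45; Fahad 1/9; Hamid 2/45; Hanan 1/9; Karim 2/45; Khalida 1/9; Maysoon 2/45; Rashida 1/3; Umar 1/9; Zuhair 2/45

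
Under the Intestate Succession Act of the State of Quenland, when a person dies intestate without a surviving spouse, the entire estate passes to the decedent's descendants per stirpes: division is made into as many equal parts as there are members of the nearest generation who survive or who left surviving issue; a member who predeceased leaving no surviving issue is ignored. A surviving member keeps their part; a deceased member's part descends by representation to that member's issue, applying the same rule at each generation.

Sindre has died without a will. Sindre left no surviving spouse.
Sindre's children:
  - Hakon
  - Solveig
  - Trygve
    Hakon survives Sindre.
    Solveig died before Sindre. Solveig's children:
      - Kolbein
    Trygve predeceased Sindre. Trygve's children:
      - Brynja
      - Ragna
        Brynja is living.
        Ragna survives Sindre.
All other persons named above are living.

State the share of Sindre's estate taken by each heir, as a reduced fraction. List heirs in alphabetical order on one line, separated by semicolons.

There is no surviving spouse, so the entire estate passes to Sindre's descendants per stirpes.
The estate is divided into 3 equal shares of 1/3 among Hakon, Solveig, Trygve.
Hakon is living and takes 1/3.
Solveig predeceased; the 1/3 allotted to Solveig's branch passes to Solveig's issue by representation.
Kolbein is the sole taker at this level and receives the full 1/3.
Trygve predeceased; the 1/3 allotted to Trygve's branch passes to Trygve's issue by representation.
The 1/3 is divided into 2 equal shares of 1/6 among Brynja, Ragna.
Brynja is living and takes 1/6.
Ragna is living and takes 1/6.

Brynja 1/6; Hakon 1/3; Kolbein 1/3; Ragna 1/6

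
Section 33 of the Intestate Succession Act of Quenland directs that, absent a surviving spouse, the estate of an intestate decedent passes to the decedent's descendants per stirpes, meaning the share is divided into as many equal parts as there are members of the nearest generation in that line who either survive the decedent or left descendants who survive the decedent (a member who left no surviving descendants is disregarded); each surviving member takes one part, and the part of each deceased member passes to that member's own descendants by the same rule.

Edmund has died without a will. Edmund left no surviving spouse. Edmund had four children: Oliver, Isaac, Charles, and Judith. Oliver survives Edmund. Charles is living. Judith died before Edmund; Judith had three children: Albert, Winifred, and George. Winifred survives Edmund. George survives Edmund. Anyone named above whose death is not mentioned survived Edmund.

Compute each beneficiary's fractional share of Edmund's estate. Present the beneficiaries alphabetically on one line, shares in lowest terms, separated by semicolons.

Albert 1/12; Charles 1/4; George 1/12; Isaac 1/4; Oliver 1/4; Winifred 1/12

There is no surviving spouse, so the entire estate passes to Edmund's descendants per stirpes.
The estate is divided into 4 equal shares of 1/4 among Oliver, Isaac, Charles, Judith.
Oliver is living and takes 1/4.
Isaac is living and takes 1/4.
Charles is living and takes 1/4.
Judith predeceased; the 1/4 allotted to Judith's branch passes to Judith's issue by representation.
The 1/4 is divided into 3 equal shares of 1/12 among Albert, Winifred, George.
Albert is living and takes 1/12.
Winifred is living and takes 1/12.
George is living and takes 1/12.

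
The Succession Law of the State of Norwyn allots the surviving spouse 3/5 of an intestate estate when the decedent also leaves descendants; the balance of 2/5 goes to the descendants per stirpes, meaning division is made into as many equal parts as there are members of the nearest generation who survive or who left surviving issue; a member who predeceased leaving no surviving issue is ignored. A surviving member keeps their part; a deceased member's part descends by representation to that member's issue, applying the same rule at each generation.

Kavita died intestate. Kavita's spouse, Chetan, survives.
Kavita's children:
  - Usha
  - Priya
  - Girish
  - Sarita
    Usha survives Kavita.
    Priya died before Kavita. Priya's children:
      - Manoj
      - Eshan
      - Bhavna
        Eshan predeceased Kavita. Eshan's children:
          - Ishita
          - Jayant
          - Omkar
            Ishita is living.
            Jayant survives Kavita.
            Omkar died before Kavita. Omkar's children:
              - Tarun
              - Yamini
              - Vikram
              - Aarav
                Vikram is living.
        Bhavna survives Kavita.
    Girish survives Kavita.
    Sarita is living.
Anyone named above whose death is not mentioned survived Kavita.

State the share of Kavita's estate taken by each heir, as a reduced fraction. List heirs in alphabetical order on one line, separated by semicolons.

Aarav 1/360; Bhavna 1/30; Chetan 3/5; Girish 1/10; Ishita 1/90; Jayant 1/90; Manoj 1/30; Sarita 1/10; Tarun 1/360; Usha 1/10; Vikram 1/360; Yamini 1/360

Chetan, as surviving spouse, takes 3/5.
The remaining 2/5 passes to Kavita's descendants per stirpes.
The 2/5 is divided into 4 equal shares of 1/10 among Usha, Priya, Girish, Sarita.
Usha is living and takes 1/10.
Priya predeceased; the 1/10 allotted to Priya's branch passes to Priya's issue by representation.
The 1/10 is divided into 3 equal shares of 1/30 among Manoj, Eshan, Bhavna.
Manoj is living and takes 1/30.
Eshan predeceased; the 1/30 allotted to Eshan's branch passes to Eshan's issue by representation.
The 1/30 is divided into 3 equal shares of 1/90 among Ishita, Jayant, Omkar.
Ishita is living and takes 1/90.
Jayant is living and takes 1/90.
Omkar predeceased; the 1/90 allotted to Omkar's branch passes to Omkar's issue by representation.
The 1/90 is divided into 4 equal shares of 1/360 among Tarun, Yamini, Vikram, Aarav.
Tarun is living and takes 1/360.
Yamini is living and takes 1/360.
Vikram is living and takes 1/360.
Aarav is living and takes 1/360.
Bhavna is living and takes 1/30.
Girish is living and takes 1/10.
Sarita is living and takes 1/10.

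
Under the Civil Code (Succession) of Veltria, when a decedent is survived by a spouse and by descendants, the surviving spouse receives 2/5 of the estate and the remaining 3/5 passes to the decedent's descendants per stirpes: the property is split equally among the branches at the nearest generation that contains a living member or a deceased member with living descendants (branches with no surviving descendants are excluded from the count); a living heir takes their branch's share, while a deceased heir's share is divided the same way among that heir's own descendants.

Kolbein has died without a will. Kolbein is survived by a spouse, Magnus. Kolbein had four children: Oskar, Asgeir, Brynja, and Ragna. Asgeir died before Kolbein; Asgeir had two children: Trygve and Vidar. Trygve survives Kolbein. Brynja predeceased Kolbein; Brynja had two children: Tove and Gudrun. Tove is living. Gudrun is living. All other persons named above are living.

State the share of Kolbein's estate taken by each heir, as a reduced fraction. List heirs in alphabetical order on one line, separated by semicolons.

Gudrun 3/40; Magnus 2/5; Oskar 3/20; Ragna 3/20; Tove 3/40; Trygve 3/40; Vidar 3/40

Magnus, as surviving spouse, takes 2/5.
The remaining 3/5 passes to Kolbein's descendants per stirpes.
The 3/5 is divided into 4 equal shares of 3/20 among Oskar, Asgeir, Brynja, Ragna.
Oskar is living and takes 3/20.
Asgeir predeceased; the 3/20 allotted to Asgeir's branch passes to Asgeir's issue by representation.
The 3/20 is divided into 2 equal shares of 3/40 among Trygve, Vidar.
Trygve is living and takes 3/40.
Vidar is living and takes 3/40.
Brynja predeceased; the 3/20 allotted to Brynja's branch passes to Brynja's issue by representation.
The 3/20 is divided into 2 equal shares of 3/40 among Tove, Gudrun.
Tove is living and takes 3/40.
Gudrun is living and takes 3/40.
Ragna is living and takes 3/20.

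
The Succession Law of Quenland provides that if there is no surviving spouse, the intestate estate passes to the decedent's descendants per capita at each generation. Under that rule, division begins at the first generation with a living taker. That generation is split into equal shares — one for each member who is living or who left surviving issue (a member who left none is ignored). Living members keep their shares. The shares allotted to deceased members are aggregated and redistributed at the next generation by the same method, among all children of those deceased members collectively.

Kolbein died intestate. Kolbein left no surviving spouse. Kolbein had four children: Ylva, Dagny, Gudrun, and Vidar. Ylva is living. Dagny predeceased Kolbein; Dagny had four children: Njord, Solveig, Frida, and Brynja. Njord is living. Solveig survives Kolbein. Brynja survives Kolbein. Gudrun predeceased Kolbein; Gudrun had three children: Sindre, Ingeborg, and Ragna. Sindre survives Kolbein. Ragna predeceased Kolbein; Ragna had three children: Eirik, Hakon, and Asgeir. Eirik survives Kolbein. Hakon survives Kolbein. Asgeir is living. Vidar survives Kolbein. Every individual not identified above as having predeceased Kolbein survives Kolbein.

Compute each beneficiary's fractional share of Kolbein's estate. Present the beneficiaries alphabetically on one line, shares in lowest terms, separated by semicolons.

Asgeir 1/42; Brynja 1/14; Eirik 1/42; Frida 1/14; Hakon 1/42; Ingeborg 1/14; Njord 1/14; Sindre 1/14; Solveig 1/14; Vidar 1/4; Ylva 1/4

There is no surviving spouse, so the entire estate passes to Kolbein's descendants per capita at each generation.
At generation 1 (Ylva, Dagny, Gudrun, Vidar) there are 4 shares of (1)/4 = 1/4 each.
Living: Ylva and Vidar — each takes 1/4.
Deceased: Dagny and Gudrun. Their combined 1/2 is pooled and carried to generation 2.
At generation 2 (Njord, Solveig, Frida, Brynja, Sindre, Ingeborg, Ragna) there are 7 shares of (1/2)/7 = 1/14 each.
Living: Njord, Solveig, Frida, Brynja, Sindre, and Ingeborg — each takes 1/14.
Deceased: Ragna. That 1/14 share is carried to generation 3.
At generation 3 (Eirik, Hakon, Asgeir) there are 3 shares of (1/14)/3 = 1/42 each.
Living: Eirik, Hakon, and Asgeir — each takes 1/42.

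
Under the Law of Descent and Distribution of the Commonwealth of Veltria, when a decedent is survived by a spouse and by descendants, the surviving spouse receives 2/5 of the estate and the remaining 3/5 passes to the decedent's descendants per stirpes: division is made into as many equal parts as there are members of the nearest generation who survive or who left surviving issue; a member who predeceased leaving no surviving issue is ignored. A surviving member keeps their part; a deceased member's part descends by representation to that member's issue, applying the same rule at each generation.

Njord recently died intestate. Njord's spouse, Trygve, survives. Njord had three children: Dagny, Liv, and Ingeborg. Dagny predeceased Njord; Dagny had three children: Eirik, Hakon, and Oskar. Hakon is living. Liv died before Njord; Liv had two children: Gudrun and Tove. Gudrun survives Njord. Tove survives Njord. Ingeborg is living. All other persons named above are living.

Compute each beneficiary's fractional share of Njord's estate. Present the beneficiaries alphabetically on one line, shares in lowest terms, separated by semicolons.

Eirik 1/15; Gudrun 1/10; Hakon 1/15; Ingeborg 1/5; Oskar 1/15; Tove 1/10; Trygve 2/5

Trygve, as surviving spouse, takes 2/5.
The remaining 3/5 passes to Njord's descendants per stirpes.
The 3/5 is divided into 3 equal shares of 1/5 among Dagny, Liv, Ingeborg.
Dagny predeceased; the 1/5 allotted to Dagny's branch passes to Dagny's issue by representation.
The 1/5 is divided into 3 equal shares of 1/15 among Eirik, Hakon, Oskar.
Eirik is living and takes 1/15.
Hakon is living and takes 1/15.
Oskar is living and takes 1/15.
Liv predeceased; the 1/5 allotted to Liv's branch passes to Liv's issue by representation.
The 1/5 is divided into 2 equal shares of 1/10 among Gudrun, Tove.
Gudrun is living and takes 1/10.
Tove is living and takes 1/10.
Ingeborg is living and takes 1/5.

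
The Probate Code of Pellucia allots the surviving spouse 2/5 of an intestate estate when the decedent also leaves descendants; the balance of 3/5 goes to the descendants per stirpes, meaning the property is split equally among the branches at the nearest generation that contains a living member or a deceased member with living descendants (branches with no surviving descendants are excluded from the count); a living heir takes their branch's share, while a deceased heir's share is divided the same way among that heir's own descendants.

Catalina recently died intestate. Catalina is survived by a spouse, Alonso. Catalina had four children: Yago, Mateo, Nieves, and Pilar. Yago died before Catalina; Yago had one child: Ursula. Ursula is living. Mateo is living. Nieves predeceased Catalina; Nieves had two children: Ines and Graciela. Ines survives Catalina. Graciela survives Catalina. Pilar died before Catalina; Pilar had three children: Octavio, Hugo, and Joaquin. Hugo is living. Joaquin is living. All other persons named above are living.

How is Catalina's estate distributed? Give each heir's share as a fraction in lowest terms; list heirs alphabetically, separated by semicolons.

Alonso 2/5; Graciela 3/40; Hugo 1/20; Ines 3/40; Joaquin 1/20; Mateo 3/20; Octavio 1/20; Ursula 3/20

Alonso, as surviving spouse, takes 2/5.
The remaining 3/5 passes to Catalina's descendants per stirpes.
The 3/5 is divided into 4 equal shares of 3/20 among Yago, Mateo, Nieves, Pilar.
Yago predeceased; the 3/20 allotted to Yago's branch passes to Yago's issue by representation.
Ursula is the sole taker at this level and receives the full 3/20.
Mateo is living and takes 3/20.
Nieves predeceased; the 3/20 allotted to Nieves's branch passes to Nieves's issue by representation.
The 3/20 is divided into 2 equal shares of 3/40 among Ines, Graciela.
Ines is living and takes 3/40.
Graciela is living and takes 3/40.
Pilar predeceased; the 3/20 allotted to Pilar's branch passes to Pilar's issue by representation.
The 3/20 is divided into 3 equal shares of 1/20 among Octavio, Hugo, Joaquin.
Octavio is living and takes 1/20.
Hugo is living and takes 1/20.
Joaquin is living and takes 1/20.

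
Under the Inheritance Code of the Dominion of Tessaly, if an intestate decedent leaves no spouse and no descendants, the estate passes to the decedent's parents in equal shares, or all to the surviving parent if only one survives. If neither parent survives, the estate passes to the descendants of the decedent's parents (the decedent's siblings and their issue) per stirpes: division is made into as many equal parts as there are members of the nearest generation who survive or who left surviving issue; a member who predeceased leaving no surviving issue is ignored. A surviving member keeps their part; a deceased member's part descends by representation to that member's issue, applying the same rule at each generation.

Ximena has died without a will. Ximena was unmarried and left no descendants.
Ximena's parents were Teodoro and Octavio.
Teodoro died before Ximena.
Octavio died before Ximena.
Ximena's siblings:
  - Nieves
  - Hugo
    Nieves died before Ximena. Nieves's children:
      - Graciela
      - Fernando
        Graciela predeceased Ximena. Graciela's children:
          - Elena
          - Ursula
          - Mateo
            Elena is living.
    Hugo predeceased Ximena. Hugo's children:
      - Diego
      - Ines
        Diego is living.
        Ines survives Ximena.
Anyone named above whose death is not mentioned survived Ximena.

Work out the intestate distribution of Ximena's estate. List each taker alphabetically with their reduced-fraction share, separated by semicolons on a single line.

Diego 1/4; Elena 1/12; Fernando 1/4; Ines 1/4; Mateo 1/12; Ursula 1/12

Neither parent survives and there are no descendants, so the estate passes to Ximena's siblings and their issue per stirpes.
The estate is divided into 2 equal shares of 1/2 among Nieves, Hugo.
Nieves predeceased; the 1/2 allotted to Nieves's branch passes to Nieves's issue by representation.
The 1/2 is divided into 2 equal shares of 1/4 among Graciela, Fernando.
Graciela predeceased; the 1/4 allotted to Graciela's branch passes to Graciela's issue by representation.
The 1/4 is divided into 3 equal shares of 1/12 among Elena, Ursula, Mateo.
Elena is living and takes 1/12.
Ursula is living and takes 1/12.
Mateo is living and takes 1/12.
Fernando is living and takes 1/4.
Hugo predeceased; the 1/2 allotted to Hugo's branch passes to Hugo's issue by representation.
The 1/2 is divided into 2 equal shares of 1/4 among Diego, Ines.
Diego is living and takes 1/4.
Ines is living and takes 1/4.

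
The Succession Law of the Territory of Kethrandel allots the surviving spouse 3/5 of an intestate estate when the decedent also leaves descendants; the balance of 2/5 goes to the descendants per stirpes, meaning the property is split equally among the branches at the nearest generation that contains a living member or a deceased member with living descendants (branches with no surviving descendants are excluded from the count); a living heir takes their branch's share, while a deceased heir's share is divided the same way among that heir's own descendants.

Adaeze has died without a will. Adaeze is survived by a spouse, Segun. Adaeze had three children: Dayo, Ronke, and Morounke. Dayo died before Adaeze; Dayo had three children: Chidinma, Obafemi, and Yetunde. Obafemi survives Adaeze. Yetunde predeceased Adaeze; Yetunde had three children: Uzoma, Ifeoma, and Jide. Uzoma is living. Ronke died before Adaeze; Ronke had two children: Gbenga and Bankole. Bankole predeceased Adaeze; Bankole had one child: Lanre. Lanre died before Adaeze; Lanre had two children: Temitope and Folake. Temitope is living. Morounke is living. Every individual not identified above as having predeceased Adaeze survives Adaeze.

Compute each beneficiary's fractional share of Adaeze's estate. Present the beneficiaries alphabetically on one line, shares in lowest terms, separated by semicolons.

Chidinma 2/45; Folake 1/30; Gbenga 1/15; Ifeoma 2/135; Jide 2/135; Morounke 2/15; Obafemi 2/45; Segun 3/5; Temitope 1/30; Uzoma 2/135

Segun, as surviving spouse, takes 3/5.
The remaining 2/5 passes to Adaeze's descendants per stirpes.
The 2/5 is divided into 3 equal shares of 2/15 among Dayo, Ronke, Morounke.
Dayo predeceased; the 2/15 allotted to Dayo's branch passes to Dayo's issue by representation.
The 2/15 is divided into 3 equal shares of 2/45 among Chidinma, Obafemi, Yetunde.
Chidinma is living and takes 2/45.
Obafemi is living and takes 2/45.
Yetunde predeceased; the 2/45 allotted to Yetunde's branch passes to Yetunde's issue by representation.
The 2/45 is divided into 3 equal shares of 2/135 among Uzoma, Ifeoma, Jide.
Uzoma is living and takes 2/135.
Ifeoma is living and takes 2/135.
Jide is living and takes 2/135.
Ronke predeceased; the 2/15 allotted to Ronke's branch passes to Ronke's issue by representation.
The 2/15 is divided into 2 equal shares of 1/15 among Gbenga, Bankole.
Gbenga is living and takes 1/15.
Bankole predeceased; the 1/15 allotted to Bankole's branch passes to Bankole's issue by representation.
Lanre's line is the sole branch at this level, so the full 1/15 passes to Lanre's issue by representation.
The 1/15 is divided into 2 equal shares of 1/30 among Temitope, Folake.
Temitope is living and takes 1/30.
Folake is living and takes 1/30.
Morounke is living and takes 2/15.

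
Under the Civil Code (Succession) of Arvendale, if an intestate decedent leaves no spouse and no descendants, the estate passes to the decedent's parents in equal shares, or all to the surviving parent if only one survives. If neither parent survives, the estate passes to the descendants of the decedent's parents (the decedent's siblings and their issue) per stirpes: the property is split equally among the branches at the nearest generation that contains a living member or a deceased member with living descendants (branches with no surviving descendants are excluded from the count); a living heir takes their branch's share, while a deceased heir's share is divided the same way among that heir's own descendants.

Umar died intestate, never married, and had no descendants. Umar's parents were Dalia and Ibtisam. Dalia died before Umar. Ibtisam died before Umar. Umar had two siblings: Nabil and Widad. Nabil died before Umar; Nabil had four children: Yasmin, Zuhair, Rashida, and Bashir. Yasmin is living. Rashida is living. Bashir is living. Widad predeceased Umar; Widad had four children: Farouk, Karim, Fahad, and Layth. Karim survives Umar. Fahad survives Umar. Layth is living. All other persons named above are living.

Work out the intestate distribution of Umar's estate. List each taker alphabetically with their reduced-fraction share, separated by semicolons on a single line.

Neither parent survives and there are no descendants, so the estate passes to Umar's siblings and their issue per stirpes.
The estate is divided into 2 equal shares of 1/2 among Nabil, Widad.
Nabil predeceased; the 1/2 allotted to Nabil's branch passes to Nabil's issue by representation.
The 1/2 is divided into 4 equal shares of 1/8 among Yasmin, Zuhair, Rashida, Bashir.
Yasmin is living and takes 1/8.
Zuhair is living and takes 1/8.
Rashida is living and takes 1/8.
Bashir is living and takes 1/8.
Widad predeceased; the 1/2 allotted to Widad's branch passes to Widad's issue by representation.
The 1/2 is divided into 4 equal shares of 1/8 among Farouk, Karim, Fahad, Layth.
Farouk is living and takes 1/8.
Karim is living and takes 1/8.
Fahad is living and takes 1/8.
Layth is living and takes 1/8.

Bashir 1/8; Fahad 1/8; Farouk 1/8; Karim 1/8; Layth 1/8; Rashida 1/8; Yasmin 1/8; Zuhair 1/8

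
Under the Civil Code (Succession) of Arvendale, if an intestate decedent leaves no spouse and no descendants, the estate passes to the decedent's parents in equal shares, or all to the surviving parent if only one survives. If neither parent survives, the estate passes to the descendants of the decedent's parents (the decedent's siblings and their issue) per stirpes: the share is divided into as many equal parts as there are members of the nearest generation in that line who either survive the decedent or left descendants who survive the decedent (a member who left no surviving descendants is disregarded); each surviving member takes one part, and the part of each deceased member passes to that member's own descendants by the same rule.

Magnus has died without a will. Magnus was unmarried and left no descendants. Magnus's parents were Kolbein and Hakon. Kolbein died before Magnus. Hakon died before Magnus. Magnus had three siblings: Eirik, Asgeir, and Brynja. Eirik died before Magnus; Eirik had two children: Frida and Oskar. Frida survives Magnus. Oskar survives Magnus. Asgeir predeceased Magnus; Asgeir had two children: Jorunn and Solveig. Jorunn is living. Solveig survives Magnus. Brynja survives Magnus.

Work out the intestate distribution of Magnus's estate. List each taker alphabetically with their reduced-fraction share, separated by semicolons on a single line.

Neither parent survives and there are no descendants, so the estate passes to Magnus's siblings and their issue per stirpes.
The estate is divided into 3 equal shares of 1/3 among Eirik, Asgeir, Brynja.
Eirik predeceased; the 1/3 allotted to Eirik's branch passes to Eirik's issue by representation.
The 1/3 is divided into 2 equal shares of 1/6 among Frida, Oskar.
Frida is living and takes 1/6.
Oskar is living and takes 1/6.
Asgeir predeceased; the 1/3 allotted to Asgeir's branch passes to Asgeir's issue by representation.
The 1/3 is divided into 2 equal shares of 1/6 among Jorunn, Solveig.
Jorunn is living and takes 1/6.
Solveig is living and takes 1/6.
Brynja is living and takes 1/3.

Brynja 1/3; Frida 1/6; Jorunn 1/6; Oskar 1/6; Solveig 1/6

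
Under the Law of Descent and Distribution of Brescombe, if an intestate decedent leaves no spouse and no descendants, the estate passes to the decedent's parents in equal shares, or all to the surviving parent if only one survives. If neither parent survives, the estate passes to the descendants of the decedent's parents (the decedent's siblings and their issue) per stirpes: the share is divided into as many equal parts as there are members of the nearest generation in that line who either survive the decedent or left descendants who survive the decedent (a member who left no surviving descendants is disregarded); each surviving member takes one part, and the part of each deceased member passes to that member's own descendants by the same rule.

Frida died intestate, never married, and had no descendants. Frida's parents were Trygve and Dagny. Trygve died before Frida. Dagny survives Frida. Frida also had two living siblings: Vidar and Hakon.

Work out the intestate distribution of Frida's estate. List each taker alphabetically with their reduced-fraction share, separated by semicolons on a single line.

Dagny 1

Only one parent, Dagny, survives, so Dagny takes the entire estate. The siblings take nothing because a surviving parent has priority.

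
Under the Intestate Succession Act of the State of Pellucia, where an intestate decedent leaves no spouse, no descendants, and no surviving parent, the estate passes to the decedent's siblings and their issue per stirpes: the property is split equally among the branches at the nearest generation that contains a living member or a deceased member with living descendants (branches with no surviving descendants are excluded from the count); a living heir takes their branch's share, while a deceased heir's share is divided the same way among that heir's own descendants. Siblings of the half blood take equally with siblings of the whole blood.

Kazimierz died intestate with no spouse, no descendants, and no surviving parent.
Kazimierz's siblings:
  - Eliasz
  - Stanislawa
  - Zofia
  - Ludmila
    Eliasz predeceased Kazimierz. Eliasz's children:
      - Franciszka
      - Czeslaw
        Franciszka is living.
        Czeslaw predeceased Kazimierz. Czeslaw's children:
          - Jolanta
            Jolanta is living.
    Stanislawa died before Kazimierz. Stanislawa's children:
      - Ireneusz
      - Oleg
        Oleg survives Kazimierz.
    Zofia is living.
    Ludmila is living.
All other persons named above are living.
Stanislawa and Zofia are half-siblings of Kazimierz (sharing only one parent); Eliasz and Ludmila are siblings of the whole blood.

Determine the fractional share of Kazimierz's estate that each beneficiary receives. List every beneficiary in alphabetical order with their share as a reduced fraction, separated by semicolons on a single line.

Franciszka 1/8; Ireneusz 1/8; Jolanta 1/8; Ludmila 1/4; Oleg 1/8; Zofia 1/4

No spouse, descendants, or parent survives, so the estate passes to Kazimierz's siblings per stirpes.
Half-blood and whole-blood siblings take equally under the stated rule.
The estate is divided into 4 equal shares of 1/4 among Eliasz, Stanislawa, Zofia, Ludmila.
Eliasz predeceased; the 1/4 allotted to Eliasz's branch passes to Eliasz's issue by representation.
The 1/4 is divided into 2 equal shares of 1/8 among Franciszka, Czeslaw.
Franciszka is living and takes 1/8.
Czeslaw predeceased; the 1/8 allotted to Czeslaw's branch passes to Czeslaw's issue by representation.
Jolanta is the sole taker at this level and receives the full 1/8.
Stanislawa predeceased; the 1/4 allotted to Stanislawa's branch passes to Stanislawa's issue by representation.
The 1/4 is divided into 2 equal shares of 1/8 among Ireneusz, Oleg.
Ireneusz is living and takes 1/8.
Oleg is living and takes 1/8.
Zofia is living and takes 1/4.
Ludmila is living and takes 1/4.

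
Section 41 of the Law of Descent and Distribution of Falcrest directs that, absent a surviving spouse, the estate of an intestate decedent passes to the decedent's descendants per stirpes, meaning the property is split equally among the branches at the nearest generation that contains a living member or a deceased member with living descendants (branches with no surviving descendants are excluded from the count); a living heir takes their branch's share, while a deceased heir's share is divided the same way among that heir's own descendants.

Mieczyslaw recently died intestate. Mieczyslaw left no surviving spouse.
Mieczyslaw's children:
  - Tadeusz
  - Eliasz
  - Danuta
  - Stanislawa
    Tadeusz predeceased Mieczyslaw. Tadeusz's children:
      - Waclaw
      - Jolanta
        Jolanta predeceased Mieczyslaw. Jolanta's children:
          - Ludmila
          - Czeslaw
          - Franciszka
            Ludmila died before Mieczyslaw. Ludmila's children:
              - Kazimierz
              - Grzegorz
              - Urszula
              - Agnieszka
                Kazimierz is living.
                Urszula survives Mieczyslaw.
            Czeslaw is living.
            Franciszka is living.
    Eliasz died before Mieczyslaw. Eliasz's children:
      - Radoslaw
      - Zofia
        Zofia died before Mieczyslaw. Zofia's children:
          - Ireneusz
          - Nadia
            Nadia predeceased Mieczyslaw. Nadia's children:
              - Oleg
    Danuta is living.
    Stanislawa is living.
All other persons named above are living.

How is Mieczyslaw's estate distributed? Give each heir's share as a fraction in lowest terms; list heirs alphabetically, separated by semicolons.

There is no surviving spouse, so the entire estate passes to Mieczyslaw's descendants per stirpes.
The estate is divided into 4 equal shares of 1/4 among Tadeusz, Eliasz, Danuta, Stanislawa.
Tadeusz predeceased; the 1/4 allotted to Tadeusz's branch passes to Tadeusz's issue by representation.
The 1/4 is divided into 2 equal shares of 1/8 among Waclaw, Jolanta.
Waclaw is living and takes 1/8.
Jolanta predeceased; the 1/8 allotted to Jolanta's branch passes to Jolanta's issue by representation.
The 1/8 is divided into 3 equal shares of 1/24 among Ludmila, Czeslaw, Franciszka.
Ludmila predeceased; the 1/24 allotted to Ludmila's branch passes to Ludmila's issue by representation.
The 1/24 is divided into 4 equal shares of 1/96 among Kazimierz, Grzegorz, Urszula, Agnieszka.
Kazimierz is living and takes 1/96.
Grzegorz is living and takes 1/96.
Urszula is living and takes 1/96.
Agnieszka is living and takes 1/96.
Czeslaw is living and takes 1/24.
Franciszka is living and takes 1/24.
Eliasz predeceased; the 1/4 allotted to Eliasz's branch passes to Eliasz's issue by representation.
The 1/4 is divided into 2 equal shares of 1/8 among Radoslaw, Zofia.
Radoslaw is living and takes 1/8.
Zofia predeceased; the 1/8 allotted to Zofia's branch passes to Zofia's issue by representation.
The 1/8 is divided into 2 equal shares of 1/16 among Ireneusz, Nadia.
Ireneusz is living and takes 1/16.
Nadia predeceased; the 1/16 allotted to Nadia's branch passes to Nadia's issue by representation.
Oleg is the sole taker at this level and receives the full 1/16.
Danuta is living and takes 1/4.
Stanislawa is living and takes 1/4.

Agnieszka 1/96; Czeslaw 1/24; Danuta 1/4; Franciszka 1/24; Grzegorz 1/96; Ireneusz 1/16; Kazimierz 1/96; Oleg 1/16; Radoslaw 1/8; Stanislawa 1/4; Urszula 1/96; Waclaw 1/8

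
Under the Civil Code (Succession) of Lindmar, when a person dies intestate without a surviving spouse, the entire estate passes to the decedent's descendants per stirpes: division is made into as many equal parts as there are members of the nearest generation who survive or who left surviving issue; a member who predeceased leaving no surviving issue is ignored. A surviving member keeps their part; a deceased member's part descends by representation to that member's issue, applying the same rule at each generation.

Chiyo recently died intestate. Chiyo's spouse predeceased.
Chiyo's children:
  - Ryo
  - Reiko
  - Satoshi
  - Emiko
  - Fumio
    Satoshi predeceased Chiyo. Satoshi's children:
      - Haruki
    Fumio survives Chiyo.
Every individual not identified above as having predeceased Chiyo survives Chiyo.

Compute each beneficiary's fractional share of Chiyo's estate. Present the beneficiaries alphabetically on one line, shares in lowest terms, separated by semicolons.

Emiko 1/5; Fumio 1/5; Haruki 1/5; Reiko 1/5; Ryo 1/5

There is no surviving spouse, so the entire estate passes to Chiyo's descendants per stirpes.
The estate is divided into 5 equal shares of 1/5 among Ryo, Reiko, Satoshi, Emiko, Fumio.
Ryo is living and takes 1/5.
Reiko is living and takes 1/5.
Satoshi predeceased; the 1/5 allotted to Satoshi's branch passes to Satoshi's issue by representation.
Haruki is the sole taker at this level and receives the full 1/5.
Emiko is living and takes 1/5.
Fumio is living and takes 1/5.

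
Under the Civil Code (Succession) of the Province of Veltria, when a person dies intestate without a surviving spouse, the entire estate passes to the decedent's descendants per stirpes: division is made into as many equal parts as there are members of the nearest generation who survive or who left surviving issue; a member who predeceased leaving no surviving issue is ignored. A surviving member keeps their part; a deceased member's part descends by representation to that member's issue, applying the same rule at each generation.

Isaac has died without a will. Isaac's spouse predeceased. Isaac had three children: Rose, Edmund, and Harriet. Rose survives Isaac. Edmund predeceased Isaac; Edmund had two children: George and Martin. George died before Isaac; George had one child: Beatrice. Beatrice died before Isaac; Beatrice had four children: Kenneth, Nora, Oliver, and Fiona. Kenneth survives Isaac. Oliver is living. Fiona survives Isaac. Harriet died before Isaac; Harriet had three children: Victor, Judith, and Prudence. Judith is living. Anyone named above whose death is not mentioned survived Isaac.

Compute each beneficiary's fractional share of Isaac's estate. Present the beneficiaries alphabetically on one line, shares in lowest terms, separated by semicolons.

Fiona 1/24; Judith 1/9; Kenneth 1/24; Martin 1/6; Nora 1/24; Oliver 1/24; Prudence 1/9; Rose 1/3; Victor 1/9

There is no surviving spouse, so the entire estate passes to Isaac's descendants per stirpes.
The estate is divided into 3 equal shares of 1/3 among Rose, Edmund, Harriet.
Rose is living and takes 1/3.
Edmund predeceased; the 1/3 allotted to Edmund's branch passes to Edmund's issue by representation.
The 1/3 is divided into 2 equal shares of 1/6 among George, Martin.
George predeceased; the 1/6 allotted to George's branch passes to George's issue by representation.
Beatrice's line is the sole branch at this level, so the full 1/6 passes to Beatrice's issue by representation.
The 1/6 is divided into 4 equal shares of 1/24 among Kenneth, Nora, Oliver, Fiona.
Kenneth is living and takes 1/24.
Nora is living and takes 1/24.
Oliver is living and takes 1/24.
Fiona is living and takes 1/24.
Martin is living and takes 1/6.
Harriet predeceased; the 1/3 allotted to Harriet's branch passes to Harriet's issue by representation.
The 1/3 is divided into 3 equal shares of 1/9 among Victor, Judith, Prudence.
Victor is living and takes 1/9.
Judith is living and takes 1/9.
Prudence is living and takes 1/9.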